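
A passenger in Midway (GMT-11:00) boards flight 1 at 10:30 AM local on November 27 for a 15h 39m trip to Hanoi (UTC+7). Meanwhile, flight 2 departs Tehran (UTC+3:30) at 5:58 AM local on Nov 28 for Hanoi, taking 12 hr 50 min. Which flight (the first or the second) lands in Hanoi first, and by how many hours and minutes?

the first, by 2 hours 9 minutes

Flight 1 in UTC: 10:30 AM + 11:00 = 9:30 PM on Nov 27.
+15 hours 39 minutes → arrive 1:09 PM UTC on Nov 28.
Flight 2 in UTC: 5:58 AM − 3:30 = 2:28 AM on Nov 28.
+12 hours and 50 minutes → arrive 3:18 PM UTC on Nov 28.
Flight 1 lands earlier by 2 hours 9 minutes.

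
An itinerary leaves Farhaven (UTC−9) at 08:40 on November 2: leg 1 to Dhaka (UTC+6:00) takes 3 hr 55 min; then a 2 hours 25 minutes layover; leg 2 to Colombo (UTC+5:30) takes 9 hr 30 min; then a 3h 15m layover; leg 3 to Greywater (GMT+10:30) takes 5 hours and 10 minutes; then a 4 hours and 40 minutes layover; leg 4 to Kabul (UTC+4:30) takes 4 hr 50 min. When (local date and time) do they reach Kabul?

Convert departure to UTC: 08:40 + 9:00 = 17:40 UTC on Nov 2.
Add 3 hours 55 minutes leg 1 → 21:35 UTC.
Add 2 hours 25 minutes layover in Dhaka → 00:00 UTC (Nov 3).
Add 9 hours and 30 minutes leg 2 → 09:30 UTC.
Add 3 hours 15 minutes layover in Colombo → 12:45 UTC.
Add 5 hours and 10 minutes leg 3 → 17:55 UTC.
Add 4 hours and 40 minutes layover in Greywater → 22:35 UTC.
Add 4 hours 50 minutes leg 4 → 03:25 UTC (Nov 4).
Kabul is UTC+4:30, so local arrival = 03:25 + 4:30 = 07:55 on Nov 4.

07:55 on November 4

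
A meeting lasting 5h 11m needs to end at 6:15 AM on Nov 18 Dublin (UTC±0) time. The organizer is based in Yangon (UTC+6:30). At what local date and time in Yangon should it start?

Target end time is already UTC: 6:15 AM on Nov 18.
Subtract 5 hours and 11 minutes → start 1:04 AM UTC on Nov 18.
Yangon is UTC+6:30: 1:04 AM + 6:30 = 7:34 AM on Nov 18.

7:34 AM on Nov 18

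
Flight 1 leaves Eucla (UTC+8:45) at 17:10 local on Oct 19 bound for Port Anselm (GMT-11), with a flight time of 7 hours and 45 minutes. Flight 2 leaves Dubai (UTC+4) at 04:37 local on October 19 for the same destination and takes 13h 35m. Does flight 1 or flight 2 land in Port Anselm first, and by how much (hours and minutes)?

the second, by 1 hour 58 minutes

Flight 1 in UTC: 17:10 − 8:45 = 08:25 on Oct 19.
+7 hours 45 minutes → arrive 16:10 UTC on Oct 19.
Flight 2 in UTC: 04:37 − 4:00 = 00:37 on Oct 19.
+13 hours 35 minutes → arrive 14:12 UTC on Oct 19.
Flight 2 lands earlier by 1 hour 58 minutes.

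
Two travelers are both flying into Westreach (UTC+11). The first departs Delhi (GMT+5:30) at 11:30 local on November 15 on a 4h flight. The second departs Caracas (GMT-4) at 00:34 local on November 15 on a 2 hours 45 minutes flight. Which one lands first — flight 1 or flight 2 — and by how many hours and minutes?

the second, by 2 hours 41 minutes

Flight 1 in UTC: 11:30 − 5:30 = 06:00 on Nov 15.
+4 hours → arrive 10:00 UTC on Nov 15.
Flight 2 in UTC: 00:34 + 4:00 = 04:34 on Nov 15.
+2 hours and 45 minutes → arrive 07:19 UTC on Nov 15.
Flight 2 lands earlier by 2 hours 41 minutes.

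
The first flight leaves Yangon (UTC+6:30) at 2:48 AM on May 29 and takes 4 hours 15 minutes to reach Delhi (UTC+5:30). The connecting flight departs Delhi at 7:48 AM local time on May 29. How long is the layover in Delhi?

Convert departure to UTC: 2:48 AM − 6:30 = 8:18 PM UTC on May 28.
Add 4 hours and 15 minutes flight time → 12:33 AM UTC (May 29).
Delhi is UTC+5:30, so local arrival = 12:33 AM + 5:30 = 6:03 AM on May 29.
Layover = 7:48 AM − 6:03 AM = 1 hour 45 minutes.

1 hour 45 minutes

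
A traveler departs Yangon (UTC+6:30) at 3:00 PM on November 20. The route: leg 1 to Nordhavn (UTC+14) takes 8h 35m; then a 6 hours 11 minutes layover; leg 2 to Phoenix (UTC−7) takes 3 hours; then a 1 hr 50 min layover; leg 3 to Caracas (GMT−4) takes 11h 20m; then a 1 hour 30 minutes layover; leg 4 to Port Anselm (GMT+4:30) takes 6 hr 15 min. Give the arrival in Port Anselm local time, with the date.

Convert departure to UTC: 3:00 PM − 6:30 = 8:30 AM UTC on Nov 20.
Add 8 hours 35 minutes leg 1 → 5:05 PM UTC.
Add 6 hours 11 minutes layover in Nordhavn → 11:16 PM UTC.
Add 3 hours leg 2 → 2:16 AM UTC (Nov 21).
Add 1 hour 50 minutes layover in Phoenix → 4:06 AM UTC.
Add 11 hours 20 minutes leg 3 → 3:26 PM UTC.
Add 1 hour 30 minutes layover in Caracas → 4:56 PM UTC.
Add 6 hours and 15 minutes leg 4 → 11:11 PM UTC.
Port Anselm is UTC+4:30, so local arrival = 11:11 PM + 4:30 = 3:41 AM on Nov 22.

3:41 AM on November 22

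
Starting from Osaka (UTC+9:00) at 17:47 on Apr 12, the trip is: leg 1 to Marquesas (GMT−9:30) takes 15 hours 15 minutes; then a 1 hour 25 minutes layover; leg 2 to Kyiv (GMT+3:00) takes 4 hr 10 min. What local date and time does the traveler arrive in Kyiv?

08:37 on April 13

Convert departure to UTC: 17:47 − 9:00 = 08:47 UTC on Apr 12.
Add 15 hours and 15 minutes leg 1 → 00:02 UTC (Apr 13).
Add 1 hour and 25 minutes layover in Marquesas → 01:27 UTC.
Add 4 hours 10 minutes leg 2 → 05:37 UTC.
Kyiv is UTC+3:00, so local arrival = 05:37 + 3:00 = 08:37 on Apr 13.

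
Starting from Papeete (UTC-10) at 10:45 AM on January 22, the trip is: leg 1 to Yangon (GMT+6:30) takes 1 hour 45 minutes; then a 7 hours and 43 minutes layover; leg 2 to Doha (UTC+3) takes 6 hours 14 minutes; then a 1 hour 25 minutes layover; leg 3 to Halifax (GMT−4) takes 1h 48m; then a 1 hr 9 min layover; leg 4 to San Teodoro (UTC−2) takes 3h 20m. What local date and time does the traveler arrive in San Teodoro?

6:09 PM on January 23

Convert departure to UTC: 10:45 AM + 10:00 = 8:45 PM UTC on Jan 22.
Add 1 hour 45 minutes leg 1 → 10:30 PM UTC.
Add 7 hours 43 minutes layover in Yangon → 6:13 AM UTC (Jan 23).
Add 6 hours 14 minutes leg 2 → 12:27 PM UTC.
Add 1 hour and 25 minutes layover in Doha → 1:52 PM UTC.
Add 1 hour 48 minutes leg 3 → 3:40 PM UTC.
Add 1 hour 9 minutes layover in Halifax → 4:49 PM UTC.
Add 3 hours and 20 minutes leg 4 → 8:09 PM UTC.
San Teodoro is UTC−2:00, so local arrival = 8:09 PM − 2:00 = 6:09 PM on Jan 23.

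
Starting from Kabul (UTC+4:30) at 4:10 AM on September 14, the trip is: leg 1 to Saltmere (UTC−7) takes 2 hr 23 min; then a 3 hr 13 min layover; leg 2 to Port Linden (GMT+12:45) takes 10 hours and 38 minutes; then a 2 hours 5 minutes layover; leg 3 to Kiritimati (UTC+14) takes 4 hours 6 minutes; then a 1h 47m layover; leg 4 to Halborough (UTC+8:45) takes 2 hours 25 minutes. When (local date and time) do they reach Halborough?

11:02 AM on September 15

Convert departure to UTC: 4:10 AM − 4:30 = 11:40 PM UTC on Sep 13.
Add 2 hours 23 minutes leg 1 → 2:03 AM UTC (Sep 14).
Add 3 hours 13 minutes layover in Saltmere → 5:16 AM UTC.
Add 10 hours 38 minutes leg 2 → 3:54 PM UTC.
Add 2 hours and 5 minutes layover in Port Linden → 5:59 PM UTC.
Add 4 hours and 6 minutes leg 3 → 10:05 PM UTC.
Add 1 hour and 47 minutes layover in Kiritimati → 11:52 PM UTC.
Add 2 hours 25 minutes leg 4 → 2:17 AM UTC (Sep 15).
Halborough is UTC+8:45, so local arrival = 2:17 AM + 8:45 = 11:02 AM on Sep 15.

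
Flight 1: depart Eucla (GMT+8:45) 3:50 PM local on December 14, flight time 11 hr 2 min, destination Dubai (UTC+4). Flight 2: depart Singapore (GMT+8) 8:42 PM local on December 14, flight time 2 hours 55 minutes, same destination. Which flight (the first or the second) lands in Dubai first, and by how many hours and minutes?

the second, by 2 hours 30 minutes

Flight 1 in UTC: 3:50 PM − 8:45 = 7:05 AM on Dec 14.
+11 hours 2 minutes → arrive 6:07 PM UTC on Dec 14.
Flight 2 in UTC: 8:42 PM − 8:00 = 12:42 PM on Dec 14.
+2 hours and 55 minutes → arrive 3:37 PM UTC on Dec 14.
Flight 2 lands earlier by 2 hours 30 minutes.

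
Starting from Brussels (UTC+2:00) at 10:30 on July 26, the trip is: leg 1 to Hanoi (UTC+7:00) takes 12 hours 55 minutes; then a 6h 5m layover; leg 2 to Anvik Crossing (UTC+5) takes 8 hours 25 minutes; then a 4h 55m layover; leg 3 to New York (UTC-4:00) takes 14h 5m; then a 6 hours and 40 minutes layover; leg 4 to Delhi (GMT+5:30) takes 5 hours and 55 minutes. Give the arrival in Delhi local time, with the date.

01:00 on July 29

Convert departure to UTC: 10:30 − 2:00 = 08:30 UTC on Jul 26.
Add 12 hours and 55 minutes leg 1 → 21:25 UTC.
Add 6 hours 5 minutes layover in Hanoi → 03:30 UTC (Jul 27).
Add 8 hours and 25 minutes leg 2 → 11:55 UTC.
Add 4 hours and 55 minutes layover in Anvik Crossing → 16:50 UTC.
Add 14 hours and 5 minutes leg 3 → 06:55 UTC (Jul 28).
Add 6 hours 40 minutes layover in New York → 13:35 UTC.
Add 5 hours 55 minutes leg 4 → 19:30 UTC.
Delhi is UTC+5:30, so local arrival = 19:30 + 5:30 = 01:00 on Jul 29.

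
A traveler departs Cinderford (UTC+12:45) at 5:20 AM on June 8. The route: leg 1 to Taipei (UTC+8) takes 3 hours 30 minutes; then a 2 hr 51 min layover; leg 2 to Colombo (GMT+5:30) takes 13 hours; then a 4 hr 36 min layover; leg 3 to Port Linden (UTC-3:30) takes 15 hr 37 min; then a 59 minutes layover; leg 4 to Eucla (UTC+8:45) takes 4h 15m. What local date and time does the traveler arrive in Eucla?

Convert departure to UTC: 5:20 AM − 12:45 = 4:35 PM UTC on Jun 7.
Add 3 hours and 30 minutes leg 1 → 8:05 PM UTC.
Add 2 hours and 51 minutes layover in Taipei → 10:56 PM UTC.
Add 13 hours leg 2 → 11:56 AM UTC (Jun 8).
Add 4 hours 36 minutes layover in Colombo → 4:32 PM UTC.
Add 15 hours 37 minutes leg 3 → 8:09 AM UTC (Jun 9).
Add 59 minutes layover in Port Linden → 9:08 AM UTC.
Add 4 hours 15 minutes leg 4 → 1:23 PM UTC.
Eucla is UTC+8:45, so local arrival = 1:23 PM + 8:45 = 10:08 PM on Jun 9.

10:08 PM on June 9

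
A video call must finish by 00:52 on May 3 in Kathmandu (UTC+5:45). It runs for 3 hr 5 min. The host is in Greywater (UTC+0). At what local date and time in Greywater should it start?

16:02 on May 2

Target end time in UTC: 00:52 − 5:45 = 19:07 on May 2.
Subtract 3 hours and 5 minutes → start 16:02 UTC on May 2.
Greywater is UTC+0, so start is 16:02 on May 2.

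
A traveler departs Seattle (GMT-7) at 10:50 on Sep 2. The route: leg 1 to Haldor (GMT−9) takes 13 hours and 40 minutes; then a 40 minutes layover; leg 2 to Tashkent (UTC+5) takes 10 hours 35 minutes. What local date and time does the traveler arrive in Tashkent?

23:45 on September 3

Convert departure to UTC: 10:50 + 7:00 = 17:50 UTC on Sep 2.
Add 13 hours 40 minutes leg 1 → 07:30 UTC (Sep 3).
Add 40 minutes layover in Haldor → 08:10 UTC.
Add 10 hours and 35 minutes leg 2 → 18:45 UTC.
Tashkent is UTC+5:00, so local arrival = 18:45 + 5:00 = 23:45 on Sep 3.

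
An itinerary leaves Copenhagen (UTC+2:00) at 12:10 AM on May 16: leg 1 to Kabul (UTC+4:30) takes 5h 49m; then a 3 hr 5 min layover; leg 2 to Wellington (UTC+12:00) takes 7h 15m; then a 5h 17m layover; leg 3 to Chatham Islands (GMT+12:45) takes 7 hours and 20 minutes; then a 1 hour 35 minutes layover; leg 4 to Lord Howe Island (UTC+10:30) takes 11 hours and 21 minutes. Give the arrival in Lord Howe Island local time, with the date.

2:22 AM on May 18

Convert departure to UTC: 12:10 AM − 2:00 = 10:10 PM UTC on May 15.
Add 5 hours and 49 minutes leg 1 → 3:59 AM UTC (May 16).
Add 3 hours and 5 minutes layover in Kabul → 7:04 AM UTC.
Add 7 hours and 15 minutes leg 2 → 2:19 PM UTC.
Add 5 hours and 17 minutes layover in Wellington → 7:36 PM UTC.
Add 7 hours and 20 minutes leg 3 → 2:56 AM UTC (May 17).
Add 1 hour and 35 minutes layover in Chatham Islands → 4:31 AM UTC.
Add 11 hours and 21 minutes leg 4 → 3:52 PM UTC.
Lord Howe Island is UTC+10:30, so local arrival = 3:52 PM + 10:30 = 2:22 AM on May 18.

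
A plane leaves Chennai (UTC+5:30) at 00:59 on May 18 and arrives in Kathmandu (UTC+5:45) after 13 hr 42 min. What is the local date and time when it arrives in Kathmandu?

14:56 on May 18

Kathmandu is 0:15 ahead of Chennai.
After 13 hours 42 minutes it is 14:41 in Chennai.
Shift by the zone difference: 14:41 + 0:15 = 14:56 on May 18 in Kathmandu.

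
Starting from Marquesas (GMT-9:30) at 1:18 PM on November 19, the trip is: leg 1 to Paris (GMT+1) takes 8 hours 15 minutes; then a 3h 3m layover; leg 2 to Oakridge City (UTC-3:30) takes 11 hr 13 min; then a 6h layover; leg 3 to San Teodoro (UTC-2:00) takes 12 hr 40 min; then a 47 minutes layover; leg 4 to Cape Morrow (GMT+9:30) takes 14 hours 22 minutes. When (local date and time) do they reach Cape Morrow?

4:38 PM on Nov 22

Convert departure to UTC: 1:18 PM + 9:30 = 10:48 PM UTC on Nov 19.
Add 8 hours and 15 minutes leg 1 → 7:03 AM UTC (Nov 20).
Add 3 hours and 3 minutes layover in Paris → 10:06 AM UTC.
Add 11 hours 13 minutes leg 2 → 9:19 PM UTC.
Add 6 hours layover in Oakridge City → 3:19 AM UTC (Nov 21).
Add 12 hours 40 minutes leg 3 → 3:59 PM UTC.
Add 47 minutes layover in San Teodoro → 4:46 PM UTC.
Add 14 hours and 22 minutes leg 4 → 7:08 AM UTC (Nov 22).
Cape Morrow is UTC+9:30, so local arrival = 7:08 AM + 9:30 = 4:38 PM on Nov 22.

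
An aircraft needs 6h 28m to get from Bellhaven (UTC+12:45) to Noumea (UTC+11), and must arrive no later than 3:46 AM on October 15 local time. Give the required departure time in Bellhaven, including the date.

Target arrival in UTC: 3:46 AM − 11:00 = 4:46 PM on Oct 14.
Subtract 6 hours 28 minutes → departure 10:18 AM UTC on Oct 14.
Bellhaven is UTC+12:45: 10:18 AM + 12:45 = 11:03 PM on Oct 14.

11:03 PM on Oct 14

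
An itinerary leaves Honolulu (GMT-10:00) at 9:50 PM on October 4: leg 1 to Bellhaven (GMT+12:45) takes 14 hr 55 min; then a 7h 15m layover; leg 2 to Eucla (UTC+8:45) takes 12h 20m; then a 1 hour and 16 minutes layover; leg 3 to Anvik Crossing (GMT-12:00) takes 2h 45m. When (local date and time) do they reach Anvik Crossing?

10:21 AM on October 6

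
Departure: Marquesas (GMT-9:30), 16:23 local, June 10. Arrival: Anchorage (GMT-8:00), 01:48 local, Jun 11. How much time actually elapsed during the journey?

7 hours 55 minutes

Departure in UTC: 16:23 + 9:30 = 01:53 on Jun 11.
Arrival in UTC: 01:48 + 8:00 = 09:48 on Jun 11.
Elapsed = 09:48 − 01:53 = 7 hours 55 minutes.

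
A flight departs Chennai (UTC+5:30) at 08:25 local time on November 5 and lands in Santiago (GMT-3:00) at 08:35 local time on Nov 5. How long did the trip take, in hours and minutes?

8 hours 40 minutes

Departure in UTC: 08:25 − 5:30 = 02:55 on Nov 5.
Arrival in UTC: 08:35 + 3:00 = 11:35 on Nov 5.
Elapsed = 11:35 − 02:55 = 8 hours 40 minutes.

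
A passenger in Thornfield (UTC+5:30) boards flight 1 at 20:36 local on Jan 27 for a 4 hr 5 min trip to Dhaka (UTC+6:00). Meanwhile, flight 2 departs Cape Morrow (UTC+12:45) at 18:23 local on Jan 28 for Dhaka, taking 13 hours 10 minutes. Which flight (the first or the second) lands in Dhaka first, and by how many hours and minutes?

the first, by 23 hours 37 minutes

Flight 1 in UTC: 20:36 − 5:30 = 15:06 on Jan 27.
+4 hours and 5 minutes → arrive 19:11 UTC on Jan 27.
Flight 2 in UTC: 18:23 − 12:45 = 05:38 on Jan 28.
+13 hours and 10 minutes → arrive 18:48 UTC on Jan 28.
Flight 1 lands earlier by 23 hours 37 minutes.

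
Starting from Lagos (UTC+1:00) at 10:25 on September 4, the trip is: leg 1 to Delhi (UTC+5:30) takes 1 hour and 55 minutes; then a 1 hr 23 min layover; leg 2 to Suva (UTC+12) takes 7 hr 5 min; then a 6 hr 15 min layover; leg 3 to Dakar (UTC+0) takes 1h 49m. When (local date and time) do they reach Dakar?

Convert departure to UTC: 10:25 − 1:00 = 09:25 UTC on Sep 4.
Add 1 hour and 55 minutes leg 1 → 11:20 UTC.
Add 1 hour 23 minutes layover in Delhi → 12:43 UTC.
Add 7 hours 5 minutes leg 2 → 19:48 UTC.
Add 6 hours and 15 minutes layover in Suva → 02:03 UTC (Sep 5).
Add 1 hour 49 minutes leg 3 → 03:52 UTC.
Dakar is UTC+0, so local arrival is the same: 03:52 on Sep 5.

03:52 on Sep 5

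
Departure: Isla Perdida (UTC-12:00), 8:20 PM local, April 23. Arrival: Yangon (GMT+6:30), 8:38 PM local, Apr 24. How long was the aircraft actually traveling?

5 hours 48 minutes

Yangon is 18:30 ahead of Isla Perdida.
Clock-face elapsed time (ignoring zones) is 24 hours 18 minutes.
Actual elapsed = 24 hours 18 minutes − 18:30 = 5 hours 48 minutes.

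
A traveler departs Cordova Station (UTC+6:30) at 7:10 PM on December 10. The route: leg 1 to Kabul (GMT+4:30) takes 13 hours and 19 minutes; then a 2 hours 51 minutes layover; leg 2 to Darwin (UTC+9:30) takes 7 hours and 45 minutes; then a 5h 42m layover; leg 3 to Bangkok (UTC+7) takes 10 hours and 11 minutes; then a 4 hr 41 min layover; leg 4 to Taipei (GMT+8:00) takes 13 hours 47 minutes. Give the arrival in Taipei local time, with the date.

6:56 AM on December 13

Convert departure to UTC: 7:10 PM − 6:30 = 12:40 PM UTC on Dec 10.
Add 13 hours 19 minutes leg 1 → 1:59 AM UTC (Dec 11).
Add 2 hours and 51 minutes layover in Kabul → 4:50 AM UTC.
Add 7 hours 45 minutes leg 2 → 12:35 PM UTC.
Add 5 hours and 42 minutes layover in Darwin → 6:17 PM UTC.
Add 10 hours 11 minutes leg 3 → 4:28 AM UTC (Dec 12).
Add 4 hours and 41 minutes layover in Bangkok → 9:09 AM UTC.
Add 13 hours and 47 minutes leg 4 → 10:56 PM UTC.
Taipei is UTC+8:00, so local arrival = 10:56 PM + 8:00 = 6:56 AM on Dec 13.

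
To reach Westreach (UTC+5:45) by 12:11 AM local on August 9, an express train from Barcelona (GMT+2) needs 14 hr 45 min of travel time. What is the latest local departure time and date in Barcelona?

5:41 AM on August 8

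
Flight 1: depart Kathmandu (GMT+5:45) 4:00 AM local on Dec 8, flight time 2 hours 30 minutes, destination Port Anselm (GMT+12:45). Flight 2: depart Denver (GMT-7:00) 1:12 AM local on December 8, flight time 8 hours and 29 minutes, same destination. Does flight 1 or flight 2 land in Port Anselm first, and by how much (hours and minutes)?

the first, by 15 hours 56 minutes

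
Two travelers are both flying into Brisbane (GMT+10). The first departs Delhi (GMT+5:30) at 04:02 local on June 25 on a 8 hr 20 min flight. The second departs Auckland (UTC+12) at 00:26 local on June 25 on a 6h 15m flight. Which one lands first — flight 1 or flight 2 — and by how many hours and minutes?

Flight 1 in UTC: 04:02 − 5:30 = 22:32 on Jun 24.
+8 hours 20 minutes → arrive 06:52 UTC on Jun 25.
Flight 2 in UTC: 00:26 − 12:00 = 12:26 on Jun 24.
+6 hours and 15 minutes → arrive 18:41 UTC on Jun 24.
Flight 2 lands earlier by 12 hours 11 minutes.

the second, by 12 hours 11 minutes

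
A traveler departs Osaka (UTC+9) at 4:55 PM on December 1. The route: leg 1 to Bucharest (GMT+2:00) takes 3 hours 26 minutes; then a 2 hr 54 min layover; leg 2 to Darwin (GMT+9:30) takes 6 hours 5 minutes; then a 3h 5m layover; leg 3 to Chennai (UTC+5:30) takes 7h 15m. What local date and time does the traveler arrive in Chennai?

12:10 PM on Dec 2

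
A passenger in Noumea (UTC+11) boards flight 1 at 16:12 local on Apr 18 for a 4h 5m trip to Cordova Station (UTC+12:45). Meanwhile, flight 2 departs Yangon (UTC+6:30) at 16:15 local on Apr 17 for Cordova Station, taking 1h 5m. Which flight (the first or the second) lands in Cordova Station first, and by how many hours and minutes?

the second, by 22 hours 27 minutes

Flight 1 in UTC: 16:12 − 11:00 = 05:12 on Apr 18.
+4 hours and 5 minutes → arrive 09:17 UTC on Apr 18.
Flight 2 in UTC: 16:15 − 6:30 = 09:45 on Apr 17.
+1 hour and 5 minutes → arrive 10:50 UTC on Apr 17.
Flight 2 lands earlier by 22 hours 27 minutes.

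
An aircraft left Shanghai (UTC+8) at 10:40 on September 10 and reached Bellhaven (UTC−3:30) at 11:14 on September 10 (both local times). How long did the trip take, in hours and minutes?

12 hours 4 minutes

Departure in UTC: 10:40 − 8:00 = 02:40 on Sep 10.
Arrival in UTC: 11:14 + 3:30 = 14:44 on Sep 10.
Elapsed = 14:44 − 02:40 = 12 hours 4 minutes.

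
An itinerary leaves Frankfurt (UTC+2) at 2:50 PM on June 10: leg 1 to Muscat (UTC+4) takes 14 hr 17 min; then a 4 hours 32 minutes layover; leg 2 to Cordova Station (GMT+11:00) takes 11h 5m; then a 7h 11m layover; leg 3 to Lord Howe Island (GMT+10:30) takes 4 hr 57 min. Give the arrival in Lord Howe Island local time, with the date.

Convert departure to UTC: 2:50 PM − 2:00 = 12:50 PM UTC on Jun 10.
Add 14 hours 17 minutes leg 1 → 3:07 AM UTC (Jun 11).
Add 4 hours 32 minutes layover in Muscat → 7:39 AM UTC.
Add 11 hours 5 minutes leg 2 → 6:44 PM UTC.
Add 7 hours 11 minutes layover in Cordova Station → 1:55 AM UTC (Jun 12).
Add 4 hours 57 minutes leg 3 → 6:52 AM UTC.
Lord Howe Island is UTC+10:30, so local arrival = 6:52 AM + 10:30 = 5:22 PM on Jun 12.

5:22 PM on Jun 12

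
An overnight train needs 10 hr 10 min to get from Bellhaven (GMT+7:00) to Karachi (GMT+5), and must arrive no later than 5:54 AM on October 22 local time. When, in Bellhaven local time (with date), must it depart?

9:44 PM on October 21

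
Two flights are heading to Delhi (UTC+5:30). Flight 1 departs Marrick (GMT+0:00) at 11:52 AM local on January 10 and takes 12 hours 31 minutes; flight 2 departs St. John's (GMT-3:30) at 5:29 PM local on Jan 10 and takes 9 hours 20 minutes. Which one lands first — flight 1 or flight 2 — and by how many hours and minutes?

the first, by 5 hours 56 minutes

Flight 1 departs at 11:52 AM UTC (Jan 10).
+12 hours 31 minutes → arrive 12:23 AM UTC on Jan 11.
Flight 2 in UTC: 5:29 PM + 3:30 = 8:59 PM on Jan 10.
+9 hours and 20 minutes → arrive 6:19 AM UTC on Jan 11.
Flight 1 lands earlier by 5 hours 56 minutes.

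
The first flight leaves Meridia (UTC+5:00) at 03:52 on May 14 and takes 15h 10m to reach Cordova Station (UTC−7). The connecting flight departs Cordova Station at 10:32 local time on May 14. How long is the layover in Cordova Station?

3 hours 30 minutes

Convert departure to UTC: 03:52 − 5:00 = 22:52 UTC on May 13.
Add 15 hours 10 minutes flight time → 14:02 UTC (May 14).
Cordova Station is UTC−7:00, so local arrival = 14:02 − 7:00 = 07:02 on May 14.
Layover = 10:32 − 07:02 = 3 hours 30 minutes.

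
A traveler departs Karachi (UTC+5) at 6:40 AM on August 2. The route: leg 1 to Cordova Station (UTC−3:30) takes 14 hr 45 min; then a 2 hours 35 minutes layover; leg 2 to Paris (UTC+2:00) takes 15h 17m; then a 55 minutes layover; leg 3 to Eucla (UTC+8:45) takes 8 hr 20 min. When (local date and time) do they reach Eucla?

4:17 AM on Aug 4

Convert departure to UTC: 6:40 AM − 5:00 = 1:40 AM UTC on Aug 2.
Add 14 hours 45 minutes leg 1 → 4:25 PM UTC.
Add 2 hours 35 minutes layover in Cordova Station → 7:00 PM UTC.
Add 15 hours 17 minutes leg 2 → 10:17 AM UTC (Aug 3).
Add 55 minutes layover in Paris → 11:12 AM UTC.
Add 8 hours and 20 minutes leg 3 → 7:32 PM UTC.
Eucla is UTC+8:45, so local arrival = 7:32 PM + 8:45 = 4:17 AM on Aug 4.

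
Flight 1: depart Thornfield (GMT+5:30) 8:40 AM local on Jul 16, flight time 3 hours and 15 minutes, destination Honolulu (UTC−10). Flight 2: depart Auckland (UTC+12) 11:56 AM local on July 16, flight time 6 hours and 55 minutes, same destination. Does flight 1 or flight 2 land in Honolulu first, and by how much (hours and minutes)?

the first, by 26 minutes

Flight 1 in UTC: 8:40 AM − 5:30 = 3:10 AM on Jul 16.
+3 hours 15 minutes → arrive 6:25 AM UTC on Jul 16.
Flight 2 in UTC: 11:56 AM − 12:00 = 11:56 PM on Jul 15.
+6 hours and 55 minutes → arrive 6:51 AM UTC on Jul 16.
Flight 1 lands earlier by 26 minutes.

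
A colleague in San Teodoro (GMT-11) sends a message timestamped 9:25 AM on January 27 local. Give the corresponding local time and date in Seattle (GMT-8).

12:25 PM on Jan 27

In UTC: 9:25 AM + 11:00 = 8:25 PM on Jan 27.
Seattle is UTC−8:00: 8:25 PM − 8:00 = 12:25 PM on Jan 27.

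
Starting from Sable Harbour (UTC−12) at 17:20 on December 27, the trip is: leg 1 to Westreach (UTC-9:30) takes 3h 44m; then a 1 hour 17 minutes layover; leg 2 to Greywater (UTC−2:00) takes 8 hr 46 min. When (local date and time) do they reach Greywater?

17:07 on December 28

Convert departure to UTC: 17:20 + 12:00 = 05:20 UTC on Dec 28.
Add 3 hours 44 minutes leg 1 → 09:04 UTC.
Add 1 hour 17 minutes layover in Westreach → 10:21 UTC.
Add 8 hours 46 minutes leg 2 → 19:07 UTC.
Greywater is UTC−2:00, so local arrival = 19:07 − 2:00 = 17:07 on Dec 28.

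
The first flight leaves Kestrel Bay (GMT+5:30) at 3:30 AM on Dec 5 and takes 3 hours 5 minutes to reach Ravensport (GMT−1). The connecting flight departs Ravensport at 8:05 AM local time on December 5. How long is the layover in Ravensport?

8 hours

Convert departure to UTC: 3:30 AM − 5:30 = 10:00 PM UTC on Dec 4.
Add 3 hours and 5 minutes flight time → 1:05 AM UTC (Dec 5).
Ravensport is UTC−1:00, so local arrival = 1:05 AM − 1:00 = 12:05 AM on Dec 5.
Layover = 8:05 AM − 12:05 AM = 8 hours.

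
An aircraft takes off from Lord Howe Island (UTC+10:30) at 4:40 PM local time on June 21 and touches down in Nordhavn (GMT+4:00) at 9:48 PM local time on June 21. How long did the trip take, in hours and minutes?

11 hours 38 minutes

Nordhavn is 6:30 behind Lord Howe Island.
Clock-face elapsed time (ignoring zones) is 5 hours 8 minutes.
Actual elapsed = 5 hours 8 minutes + 6:30 = 11 hours 38 minutes.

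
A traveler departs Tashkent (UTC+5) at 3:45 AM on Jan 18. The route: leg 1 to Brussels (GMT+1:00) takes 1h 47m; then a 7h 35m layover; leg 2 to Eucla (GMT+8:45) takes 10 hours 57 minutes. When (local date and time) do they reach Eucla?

3:49 AM on Jan 19

Convert departure to UTC: 3:45 AM − 5:00 = 10:45 PM UTC on Jan 17.
Add 1 hour and 47 minutes leg 1 → 12:32 AM UTC (Jan 18).
Add 7 hours and 35 minutes layover in Brussels → 8:07 AM UTC.
Add 10 hours 57 minutes leg 2 → 7:04 PM UTC.
Eucla is UTC+8:45, so local arrival = 7:04 PM + 8:45 = 3:49 AM on Jan 19.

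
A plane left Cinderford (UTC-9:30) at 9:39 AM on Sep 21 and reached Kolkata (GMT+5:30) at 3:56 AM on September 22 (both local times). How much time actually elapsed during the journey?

3 hours 17 minutes

Departure in UTC: 9:39 AM + 9:30 = 7:09 PM on Sep 21.
Arrival in UTC: 3:56 AM − 5:30 = 10:26 PM on Sep 21.
Elapsed = 10:26 PM − 7:09 PM = 3 hours 17 minutes.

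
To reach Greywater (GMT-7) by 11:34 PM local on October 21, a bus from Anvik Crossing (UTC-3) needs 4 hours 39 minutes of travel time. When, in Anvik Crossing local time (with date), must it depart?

Target arrival in UTC: 11:34 PM + 7:00 = 6:34 AM on Oct 22.
Subtract 4 hours 39 minutes → departure 1:55 AM UTC on Oct 22.
Anvik Crossing is UTC−3:00: 1:55 AM − 3:00 = 10:55 PM on Oct 21.

10:55 PM on October 21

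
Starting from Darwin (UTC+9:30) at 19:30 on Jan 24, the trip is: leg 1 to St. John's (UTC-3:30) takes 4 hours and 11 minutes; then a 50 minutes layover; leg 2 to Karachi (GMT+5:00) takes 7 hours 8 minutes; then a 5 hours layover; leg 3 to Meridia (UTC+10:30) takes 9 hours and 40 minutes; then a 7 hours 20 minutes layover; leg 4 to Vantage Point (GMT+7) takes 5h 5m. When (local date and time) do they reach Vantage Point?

Convert departure to UTC: 19:30 − 9:30 = 10:00 UTC on Jan 24.
Add 4 hours 11 minutes leg 1 → 14:11 UTC.
Add 50 minutes layover in St. John's → 15:01 UTC.
Add 7 hours 8 minutes leg 2 → 22:09 UTC.
Add 5 hours layover in Karachi → 03:09 UTC (Jan 25).
Add 9 hours 40 minutes leg 3 → 12:49 UTC.
Add 7 hours 20 minutes layover in Meridia → 20:09 UTC.
Add 5 hours 5 minutes leg 4 → 01:14 UTC (Jan 26).
Vantage Point is UTC+7:00, so local arrival = 01:14 + 7:00 = 08:14 on Jan 26.

08:14 on January 26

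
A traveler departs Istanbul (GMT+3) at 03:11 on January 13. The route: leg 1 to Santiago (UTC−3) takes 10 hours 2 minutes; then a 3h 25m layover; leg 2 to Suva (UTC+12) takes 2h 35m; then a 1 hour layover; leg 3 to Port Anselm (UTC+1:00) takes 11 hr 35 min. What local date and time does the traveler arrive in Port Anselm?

05:48 on Jan 14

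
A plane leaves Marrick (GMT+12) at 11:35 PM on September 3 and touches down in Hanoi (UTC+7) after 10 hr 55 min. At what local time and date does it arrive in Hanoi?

Convert departure to UTC: 11:35 PM − 12:00 = 11:35 AM UTC on Sep 3.
Add 10 hours 55 minutes travel time → 10:30 PM UTC.
Hanoi is UTC+7:00, so local arrival = 10:30 PM + 7:00 = 5:30 AM on Sep 4.

5:30 AM on Sep 4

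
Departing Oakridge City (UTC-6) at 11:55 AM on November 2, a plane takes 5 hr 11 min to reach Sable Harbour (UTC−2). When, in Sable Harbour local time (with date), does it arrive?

Sable Harbour is 4:00 ahead of Oakridge City.
After 5 hours 11 minutes it is 5:06 PM in Oakridge City.
Shift by the zone difference: 5:06 PM + 4:00 = 9:06 PM on Nov 2 in Sable Harbour.

9:06 PM on November 2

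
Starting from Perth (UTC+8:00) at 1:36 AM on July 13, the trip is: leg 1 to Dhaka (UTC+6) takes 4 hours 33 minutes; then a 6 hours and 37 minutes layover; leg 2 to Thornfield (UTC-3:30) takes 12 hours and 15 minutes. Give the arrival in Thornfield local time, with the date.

1:31 PM on July 13

Convert departure to UTC: 1:36 AM − 8:00 = 5:36 PM UTC on Jul 12.
Add 4 hours 33 minutes leg 1 → 10:09 PM UTC.
Add 6 hours 37 minutes layover in Dhaka → 4:46 AM UTC (Jul 13).
Add 12 hours 15 minutes leg 2 → 5:01 PM UTC.
Thornfield is UTC−3:30, so local arrival = 5:01 PM − 3:30 = 1:31 PM on Jul 13.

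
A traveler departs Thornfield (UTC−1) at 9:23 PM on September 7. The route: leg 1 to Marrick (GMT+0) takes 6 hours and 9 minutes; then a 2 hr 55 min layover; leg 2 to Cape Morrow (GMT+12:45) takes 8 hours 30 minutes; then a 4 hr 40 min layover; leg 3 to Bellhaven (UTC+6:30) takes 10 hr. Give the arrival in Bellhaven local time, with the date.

1:07 PM on September 9

Convert departure to UTC: 9:23 PM + 1:00 = 10:23 PM UTC on Sep 7.
Add 6 hours and 9 minutes leg 1 → 4:32 AM UTC (Sep 8).
Add 2 hours 55 minutes layover in Marrick → 7:27 AM UTC.
Add 8 hours and 30 minutes leg 2 → 3:57 PM UTC.
Add 4 hours 40 minutes layover in Cape Morrow → 8:37 PM UTC.
Add 10 hours leg 3 → 6:37 AM UTC (Sep 9).
Bellhaven is UTC+6:30, so local arrival = 6:37 AM + 6:30 = 1:07 PM on Sep 9.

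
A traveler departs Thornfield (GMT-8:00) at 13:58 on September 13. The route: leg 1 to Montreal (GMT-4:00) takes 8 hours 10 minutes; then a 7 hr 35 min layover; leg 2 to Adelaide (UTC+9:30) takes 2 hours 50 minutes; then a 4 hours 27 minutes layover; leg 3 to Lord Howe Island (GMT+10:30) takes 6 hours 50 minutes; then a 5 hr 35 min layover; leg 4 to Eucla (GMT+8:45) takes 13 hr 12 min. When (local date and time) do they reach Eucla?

Convert departure to UTC: 13:58 + 8:00 = 21:58 UTC on Sep 13.
Add 8 hours and 10 minutes leg 1 → 06:08 UTC (Sep 14).
Add 7 hours and 35 minutes layover in Montreal → 13:43 UTC.
Add 2 hours 50 minutes leg 2 → 16:33 UTC.
Add 4 hours 27 minutes layover in Adelaide → 21:00 UTC.
Add 6 hours 50 minutes leg 3 → 03:50 UTC (Sep 15).
Add 5 hours and 35 minutes layover in Lord Howe Island → 09:25 UTC.
Add 13 hours 12 minutes leg 4 → 22:37 UTC.
Eucla is UTC+8:45, so local arrival = 22:37 + 8:45 = 07:22 on Sep 16.

07:22 on September 16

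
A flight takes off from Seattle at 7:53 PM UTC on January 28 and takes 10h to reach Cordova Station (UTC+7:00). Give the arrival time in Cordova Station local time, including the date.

Departure is given in UTC: 7:53 PM on Jan 28.
Add 10 hours → 5:53 AM UTC (Jan 29).
Cordova Station is UTC+7:00: 5:53 AM + 7:00 = 12:53 PM on Jan 29.

12:53 PM on January 29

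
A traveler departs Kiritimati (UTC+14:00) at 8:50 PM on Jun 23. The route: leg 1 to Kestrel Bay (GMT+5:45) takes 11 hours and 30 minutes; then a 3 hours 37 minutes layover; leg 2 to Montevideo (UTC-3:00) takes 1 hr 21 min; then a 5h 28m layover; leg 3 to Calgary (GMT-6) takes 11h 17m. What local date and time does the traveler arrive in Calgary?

10:03 AM on Jun 24

Convert departure to UTC: 8:50 PM − 14:00 = 6:50 AM UTC on Jun 23.
Add 11 hours 30 minutes leg 1 → 6:20 PM UTC.
Add 3 hours 37 minutes layover in Kestrel Bay → 9:57 PM UTC.
Add 1 hour and 21 minutes leg 2 → 11:18 PM UTC.
Add 5 hours 28 minutes layover in Montevideo → 4:46 AM UTC (Jun 24).
Add 11 hours 17 minutes leg 3 → 4:03 PM UTC.
Calgary is UTC−6:00, so local arrival = 4:03 PM − 6:00 = 10:03 AM on Jun 24.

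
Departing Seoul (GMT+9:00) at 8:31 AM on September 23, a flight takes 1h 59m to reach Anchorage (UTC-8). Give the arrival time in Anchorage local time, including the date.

Anchorage is 17:00 behind Seoul.
After 1 hour 59 minutes it is 10:30 AM in Seoul.
Shift by the zone difference: 10:30 AM − 17:00 = 5:30 PM on Sep 22 in Anchorage.

5:30 PM on September 22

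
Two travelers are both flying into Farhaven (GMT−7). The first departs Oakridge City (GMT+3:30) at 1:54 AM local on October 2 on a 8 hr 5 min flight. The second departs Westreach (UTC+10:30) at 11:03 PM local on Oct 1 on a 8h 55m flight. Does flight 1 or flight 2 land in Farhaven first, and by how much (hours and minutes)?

the second, by 9 hours 1 minute

Flight 1 in UTC: 1:54 AM − 3:30 = 10:24 PM on Oct 1.
+8 hours and 5 minutes → arrive 6:29 AM UTC on Oct 2.
Flight 2 in UTC: 11:03 PM − 10:30 = 12:33 PM on Oct 1.
+8 hours and 55 minutes → arrive 9:28 PM UTC on Oct 1.
Flight 2 lands earlier by 9 hours 1 minute.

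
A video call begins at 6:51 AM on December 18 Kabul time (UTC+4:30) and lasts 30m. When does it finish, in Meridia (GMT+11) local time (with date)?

1:51 PM on December 18

Convert start to UTC: 6:51 AM − 4:30 = 2:21 AM UTC on Dec 18.
Add 30 minutes duration → 2:51 AM UTC.
Meridia is UTC+11:00, so local end time = 2:51 AM + 11:00 = 1:51 PM on Dec 18.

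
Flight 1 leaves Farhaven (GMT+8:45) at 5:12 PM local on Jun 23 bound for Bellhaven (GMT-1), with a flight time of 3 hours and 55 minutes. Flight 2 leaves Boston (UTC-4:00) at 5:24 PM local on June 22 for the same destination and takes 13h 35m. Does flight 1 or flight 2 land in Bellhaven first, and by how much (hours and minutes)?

Flight 1 in UTC: 5:12 PM − 8:45 = 8:27 AM on Jun 23.
+3 hours 55 minutes → arrive 12:22 PM UTC on Jun 23.
Flight 2 in UTC: 5:24 PM + 4:00 = 9:24 PM on Jun 22.
+13 hours and 35 minutes → arrive 10:59 AM UTC on Jun 23.
Flight 2 lands earlier by 1 hour 23 minutes.

the second, by 1 hour 23 minutes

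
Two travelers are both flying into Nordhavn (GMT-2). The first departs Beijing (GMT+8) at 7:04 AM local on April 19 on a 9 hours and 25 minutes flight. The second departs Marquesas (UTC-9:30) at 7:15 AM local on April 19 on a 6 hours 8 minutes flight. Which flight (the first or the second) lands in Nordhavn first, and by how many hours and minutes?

the first, by 14 hours 24 minutes

Flight 1 in UTC: 7:04 AM − 8:00 = 11:04 PM on Apr 18.
+9 hours and 25 minutes → arrive 8:29 AM UTC on Apr 19.
Flight 2 in UTC: 7:15 AM + 9:30 = 4:45 PM on Apr 19.
+6 hours 8 minutes → arrive 10:53 PM UTC on Apr 19.
Flight 1 lands earlier by 14 hours 24 minutes.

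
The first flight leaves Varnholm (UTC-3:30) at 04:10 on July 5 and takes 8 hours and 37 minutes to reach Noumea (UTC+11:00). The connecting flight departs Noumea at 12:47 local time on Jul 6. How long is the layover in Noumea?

9 hours 30 minutes

Convert departure to UTC: 04:10 + 3:30 = 07:40 UTC on Jul 5.
Add 8 hours and 37 minutes flight time → 16:17 UTC.
Noumea is UTC+11:00, so local arrival = 16:17 + 11:00 = 03:17 on Jul 6.
Layover = 12:47 − 03:17 = 9 hours 30 minutes.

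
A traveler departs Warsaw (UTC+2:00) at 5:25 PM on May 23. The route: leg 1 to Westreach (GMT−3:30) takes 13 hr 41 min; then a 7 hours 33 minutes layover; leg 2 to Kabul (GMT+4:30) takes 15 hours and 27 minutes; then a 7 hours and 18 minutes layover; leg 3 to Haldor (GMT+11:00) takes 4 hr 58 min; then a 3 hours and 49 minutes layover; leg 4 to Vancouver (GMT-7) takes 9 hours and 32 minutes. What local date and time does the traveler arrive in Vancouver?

10:43 PM on May 25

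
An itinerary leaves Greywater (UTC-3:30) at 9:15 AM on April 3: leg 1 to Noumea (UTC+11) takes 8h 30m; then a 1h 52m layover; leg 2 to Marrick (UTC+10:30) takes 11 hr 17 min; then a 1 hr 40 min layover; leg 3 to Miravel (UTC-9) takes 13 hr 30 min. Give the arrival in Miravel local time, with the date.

4:34 PM on April 4

Convert departure to UTC: 9:15 AM + 3:30 = 12:45 PM UTC on Apr 3.
Add 8 hours and 30 minutes leg 1 → 9:15 PM UTC.
Add 1 hour and 52 minutes layover in Noumea → 11:07 PM UTC.
Add 11 hours and 17 minutes leg 2 → 10:24 AM UTC (Apr 4).
Add 1 hour and 40 minutes layover in Marrick → 12:04 PM UTC.
Add 13 hours 30 minutes leg 3 → 1:34 AM UTC (Apr 5).
Miravel is UTC−9:00, so local arrival = 1:34 AM − 9:00 = 4:34 PM on Apr 4.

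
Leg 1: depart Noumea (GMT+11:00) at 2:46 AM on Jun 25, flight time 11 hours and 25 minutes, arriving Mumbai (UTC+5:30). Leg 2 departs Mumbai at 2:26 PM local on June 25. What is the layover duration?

5 hours 45 minutes

Convert departure to UTC: 2:46 AM − 11:00 = 3:46 PM UTC on Jun 24.
Add 11 hours 25 minutes flight time → 3:11 AM UTC (Jun 25).
Mumbai is UTC+5:30, so local arrival = 3:11 AM + 5:30 = 8:41 AM on Jun 25.
Layover = 2:26 PM − 8:41 AM = 5 hours 45 minutes.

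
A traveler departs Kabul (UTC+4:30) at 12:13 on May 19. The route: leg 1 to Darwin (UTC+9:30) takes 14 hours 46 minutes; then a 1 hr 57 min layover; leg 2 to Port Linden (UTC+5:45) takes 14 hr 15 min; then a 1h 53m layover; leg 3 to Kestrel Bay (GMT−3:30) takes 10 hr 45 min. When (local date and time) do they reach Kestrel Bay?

Convert departure to UTC: 12:13 − 4:30 = 07:43 UTC on May 19.
Add 14 hours and 46 minutes leg 1 → 22:29 UTC.
Add 1 hour and 57 minutes layover in Darwin → 00:26 UTC (May 20).
Add 14 hours and 15 minutes leg 2 → 14:41 UTC.
Add 1 hour and 53 minutes layover in Port Linden → 16:34 UTC.
Add 10 hours and 45 minutes leg 3 → 03:19 UTC (May 21).
Kestrel Bay is UTC−3:30, so local arrival = 03:19 − 3:30 = 23:49 on May 20.

23:49 on May 20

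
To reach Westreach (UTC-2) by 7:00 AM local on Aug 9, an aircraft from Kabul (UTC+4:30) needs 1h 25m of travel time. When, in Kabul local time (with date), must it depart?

Target arrival in UTC: 7:00 AM + 2:00 = 9:00 AM on Aug 9.
Subtract 1 hour and 25 minutes → departure 7:35 AM UTC on Aug 9.
Kabul is UTC+4:30: 7:35 AM + 4:30 = 12:05 PM on Aug 9.

12:05 PM on August 9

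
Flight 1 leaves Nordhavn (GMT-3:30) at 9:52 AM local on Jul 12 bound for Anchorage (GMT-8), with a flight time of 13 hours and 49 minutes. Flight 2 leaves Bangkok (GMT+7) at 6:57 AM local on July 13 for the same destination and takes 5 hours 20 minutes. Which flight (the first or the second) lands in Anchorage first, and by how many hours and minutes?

Flight 1 in UTC: 9:52 AM + 3:30 = 1:22 PM on Jul 12.
+13 hours 49 minutes → arrive 3:11 AM UTC on Jul 13.
Flight 2 in UTC: 6:57 AM − 7:00 = 11:57 PM on Jul 12.
+5 hours 20 minutes → arrive 5:17 AM UTC on Jul 13.
Flight 1 lands earlier by 2 hours 6 minutes.

the first, by 2 hours 6 minutes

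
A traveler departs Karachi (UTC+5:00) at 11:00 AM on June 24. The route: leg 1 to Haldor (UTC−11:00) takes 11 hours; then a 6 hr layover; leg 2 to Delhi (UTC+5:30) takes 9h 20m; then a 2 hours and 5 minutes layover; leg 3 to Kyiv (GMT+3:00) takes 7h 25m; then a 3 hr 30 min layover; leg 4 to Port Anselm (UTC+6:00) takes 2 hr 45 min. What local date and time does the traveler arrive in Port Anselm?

6:05 AM on June 26

Convert departure to UTC: 11:00 AM − 5:00 = 6:00 AM UTC on Jun 24.
Add 11 hours leg 1 → 5:00 PM UTC.
Add 6 hours layover in Haldor → 11:00 PM UTC.
Add 9 hours 20 minutes leg 2 → 8:20 AM UTC (Jun 25).
Add 2 hours and 5 minutes layover in Delhi → 10:25 AM UTC.
Add 7 hours and 25 minutes leg 3 → 5:50 PM UTC.
Add 3 hours 30 minutes layover in Kyiv → 9:20 PM UTC.
Add 2 hours and 45 minutes leg 4 → 12:05 AM UTC (Jun 26).
Port Anselm is UTC+6:00, so local arrival = 12:05 AM + 6:00 = 6:05 AM on Jun 26.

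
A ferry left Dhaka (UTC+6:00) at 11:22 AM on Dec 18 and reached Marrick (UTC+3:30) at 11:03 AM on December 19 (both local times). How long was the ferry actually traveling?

Departure in UTC: 11:22 AM − 6:00 = 5:22 AM on Dec 18.
Arrival in UTC: 11:03 AM − 3:30 = 7:33 AM on Dec 19.
Elapsed = 7:33 AM − 5:22 AM (+1 day) = 26 hours 11 minutes.

26 hours 11 minutes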